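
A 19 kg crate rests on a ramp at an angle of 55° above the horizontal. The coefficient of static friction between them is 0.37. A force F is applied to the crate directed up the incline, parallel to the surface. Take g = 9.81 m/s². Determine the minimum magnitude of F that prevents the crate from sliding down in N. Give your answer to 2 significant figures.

The normal force is N = mg cos 55° = 106.909 N. With F at its minimum the crate is on the verge of sliding down, so static friction is at its maximum μ_s N = 0.37 × 106.909 = 39.556 N and acts up the slope.
Equilibrium along the incline: F + μ_s N = mg sin 55°, so F = 152.682 − 39.556 = 113.126 N.

110 N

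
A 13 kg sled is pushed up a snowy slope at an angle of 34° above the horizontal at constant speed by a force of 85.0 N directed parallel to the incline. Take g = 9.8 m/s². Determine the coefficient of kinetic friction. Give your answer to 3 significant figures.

At constant speed ΣF = 0 along the incline. The applied 85.0 N acts up the slope; the weight component mg sin 34° = 71.241 N and kinetic friction μN both act down the slope.
So 85.0 = 71.241 + μ × 105.619, giving μ = (85.0 − 71.241) / 105.619 = 0.1303.

0.130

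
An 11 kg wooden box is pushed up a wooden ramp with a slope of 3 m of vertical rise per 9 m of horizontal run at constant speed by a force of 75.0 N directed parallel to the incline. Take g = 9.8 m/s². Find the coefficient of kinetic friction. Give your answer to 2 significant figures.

At constant speed ΣF = 0 along the incline. The applied 75.0 N acts up the slope; the weight component mg sin 18.43° = 34.089 N and kinetic friction μN both act down the slope.
So 75.0 = 34.089 + μ × 102.268, giving μ = (75.0 − 34.089) / 102.268 = 0.4000.

0.40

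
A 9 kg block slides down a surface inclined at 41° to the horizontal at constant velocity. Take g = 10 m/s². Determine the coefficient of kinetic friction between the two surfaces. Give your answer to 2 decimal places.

At constant velocity the net force along the incline is zero: mg sin 41° = μ mg cos 41°.
So μ = tan 41° = 0.6561 / 0.7547 = 0.8694.

0.87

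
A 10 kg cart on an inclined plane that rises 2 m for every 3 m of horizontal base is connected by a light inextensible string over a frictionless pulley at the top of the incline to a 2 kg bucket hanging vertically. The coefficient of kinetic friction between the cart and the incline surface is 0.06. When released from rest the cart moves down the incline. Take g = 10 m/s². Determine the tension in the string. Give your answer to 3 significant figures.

25.1 N

For the cart on the incline: the weight component along the slope is m₁g sin 33.69° = 10 × 10 × 0.5547 = 55.470 N and the normal force is N = m₁g cos 33.69° = 83.205 N.
Kinetic friction opposes the cart's motion down the incline: f = μN = 0.06 × 83.205 = 4.992 N acting up the slope.
Newton's second law for the cart (down-slope positive): 55.470 − 4.992 − T = 10 a. For the hanging bucket (upward positive): T − 2 × 10 = 2 a.
Adding the two equations eliminates T: 30.478 = 12 a, so a = 2.5398 m/s².
Then from the hanging bucket's equation, T = 2 × (10 + 2.5398) = 25.080 N.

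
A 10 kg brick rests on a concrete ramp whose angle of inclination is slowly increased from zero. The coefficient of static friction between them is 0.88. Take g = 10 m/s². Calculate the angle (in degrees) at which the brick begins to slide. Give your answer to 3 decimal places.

At the threshold of sliding, static friction is at its maximum μ_s N and exactly balances the weight component along the incline: mg sin θ = μ_s mg cos θ.
Hence tan θ = μ_s = 0.88, so θ = arctan(0.88) = 41.3478°.

41.348°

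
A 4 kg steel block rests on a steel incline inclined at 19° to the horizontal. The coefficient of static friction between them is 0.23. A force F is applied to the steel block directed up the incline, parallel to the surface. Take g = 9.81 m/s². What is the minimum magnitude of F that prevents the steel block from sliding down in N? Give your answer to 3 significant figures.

4.24 N

The normal force is N = mg cos 19° = 37.102 N. With F at its minimum the steel block is on the verge of sliding down, so static friction is at its maximum μ_s N = 0.23 × 37.102 = 8.533 N and acts up the slope.
Equilibrium along the incline: F + μ_s N = mg sin 19°, so F = 12.775 − 8.533 = 4.242 N.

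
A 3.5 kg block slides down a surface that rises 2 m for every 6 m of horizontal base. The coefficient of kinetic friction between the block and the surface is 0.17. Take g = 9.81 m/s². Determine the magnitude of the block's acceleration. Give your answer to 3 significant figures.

1.52 m/s²

Resolving the weight along the incline: the component pulling the block down the slope is mg sin 18.43° = 3.5 × 9.81 × 0.3162 = 10.857 N, and the normal force is N = mg cos 18.43° = 3.5 × 9.81 × 0.9487 = 32.574 N.
Kinetic friction acts up the slope with magnitude f = μN = 0.17 × 32.574 = 5.538 N.
Net force along the incline is 10.857 − 5.538 = 5.319 N, so a = 5.319 / 3.5 = 1.5197 m/s².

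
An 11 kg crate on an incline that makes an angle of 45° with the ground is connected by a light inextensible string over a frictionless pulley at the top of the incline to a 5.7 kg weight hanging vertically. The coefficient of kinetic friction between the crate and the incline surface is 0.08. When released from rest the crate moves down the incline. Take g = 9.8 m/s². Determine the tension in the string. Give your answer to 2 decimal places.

60.73 N

For the crate on the incline: the weight component along the slope is m₁g sin 45° = 11 × 9.8 × 0.7071 = 76.225 N and the normal force is N = m₁g cos 45° = 76.226 N.
Kinetic friction opposes the crate's motion down the incline: f = μN = 0.08 × 76.226 = 6.098 N acting up the slope.
Newton's second law for the crate (down-slope positive): 76.225 − 6.098 − T = 11 a. For the hanging weight (upward positive): T − 5.7 × 9.8 = 5.7 a.
Adding the two equations eliminates T: 14.267 = 16.7 a, so a = 0.8543 m/s².
Then from the hanging weight's equation, T = 5.7 × (9.8 + 0.8543) = 60.730 N.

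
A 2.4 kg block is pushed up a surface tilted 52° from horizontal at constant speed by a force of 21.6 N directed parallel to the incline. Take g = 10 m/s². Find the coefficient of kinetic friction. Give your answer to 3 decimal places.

At constant speed ΣF = 0 along the incline. The applied 21.6 N acts up the slope; the weight component mg sin 52° = 18.912 N and kinetic friction μN both act down the slope.
So 21.6 = 18.912 + μ × 14.776, giving μ = (21.6 − 18.912) / 14.776 = 0.1819.

0.182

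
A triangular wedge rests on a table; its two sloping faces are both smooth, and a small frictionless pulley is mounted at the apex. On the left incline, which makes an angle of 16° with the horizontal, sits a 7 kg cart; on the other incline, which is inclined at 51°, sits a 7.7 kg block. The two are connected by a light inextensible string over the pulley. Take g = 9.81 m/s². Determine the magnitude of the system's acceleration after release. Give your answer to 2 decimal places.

2.71 m/s²

Resolve each weight along its own incline: the 7 kg mass has component 7 × 9.81 × sin 16° = 18.928 N down its slope, and the 7.7 kg mass has 7.7 × 9.81 × sin 51° = 58.703 N down its slope.
The 7.7 kg side's 58.703 N exceeds the other side's 18.928 N, so that mass slides down and the 7 kg mass slides up. Taking that direction as positive, Newton's second law for the whole system gives 58.703 − 18.928 = (7 + 7.7) a, so a = 39.775 / 14.7 = 2.7058 m/s².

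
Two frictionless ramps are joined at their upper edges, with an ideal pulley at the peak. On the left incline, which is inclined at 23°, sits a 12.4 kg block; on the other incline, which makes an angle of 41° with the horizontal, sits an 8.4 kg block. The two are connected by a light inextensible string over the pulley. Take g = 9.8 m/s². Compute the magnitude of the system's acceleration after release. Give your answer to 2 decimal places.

Resolve each weight along its own incline: the 12.4 kg mass has component 12.4 × 9.8 × sin 23° = 47.482 N down its slope, and the 8.4 kg mass has 8.4 × 9.8 × sin 41° = 54.007 N down its slope.
The 8.4 kg side's 54.007 N exceeds the other side's 47.482 N, so that mass slides down and the 12.4 kg mass slides up. Taking that direction as positive, Newton's second law for the whole system gives 54.007 − 47.482 = (12.4 + 8.4) a, so a = 6.525 / 20.8 = 0.3137 m/s².

0.31 m/s²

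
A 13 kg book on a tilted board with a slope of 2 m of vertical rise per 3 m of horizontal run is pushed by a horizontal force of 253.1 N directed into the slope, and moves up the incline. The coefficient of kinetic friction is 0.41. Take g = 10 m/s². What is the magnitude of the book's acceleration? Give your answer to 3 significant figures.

The horizontal push has components F cos 33.69° = 253.1 × 0.8321 = 210.605 N up the incline and F sin 33.69° = 253.1 × 0.5547 = 140.395 N pressing into the surface.
The normal force is therefore N = mg cos 33.69° + F sin 33.69° = 108.173 + 140.395 = 248.568 N, and kinetic friction down the slope is μN = 0.41 × 248.568 = 101.913 N.
Along the incline: F cos 33.69° − mg sin 33.69° − μN = ma, so 210.605 − 72.111 − 101.913 = 13 a, giving a = 2.8139 m/s².

2.81 m/s²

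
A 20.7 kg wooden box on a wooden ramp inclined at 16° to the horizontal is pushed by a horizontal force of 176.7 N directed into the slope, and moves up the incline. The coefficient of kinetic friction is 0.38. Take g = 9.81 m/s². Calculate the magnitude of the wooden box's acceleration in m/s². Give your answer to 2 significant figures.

The horizontal push has components F cos 16° = 176.7 × 0.9613 = 169.862 N up the incline and F sin 16° = 176.7 × 0.2756 = 48.699 N pressing into the surface.
The normal force is therefore N = mg cos 16° + F sin 16° = 195.208 + 48.699 = 243.907 N, and kinetic friction down the slope is μN = 0.38 × 243.907 = 92.685 N.
Along the incline: F cos 16° − mg sin 16° − μN = ma, so 169.862 − 55.965 − 92.685 = 20.7 a, giving a = 1.0247 m/s².

1.0 m/s²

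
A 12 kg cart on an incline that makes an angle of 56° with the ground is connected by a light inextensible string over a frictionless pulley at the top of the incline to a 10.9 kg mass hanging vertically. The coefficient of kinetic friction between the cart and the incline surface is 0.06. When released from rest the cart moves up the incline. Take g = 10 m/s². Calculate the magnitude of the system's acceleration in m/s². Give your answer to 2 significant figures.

For the cart on the incline: the weight component along the slope is m₁g sin 56° = 12 × 10 × 0.8290 = 99.480 N and the normal force is N = m₁g cos 56° = 67.103 N.
Kinetic friction opposes the cart's motion up the incline: f = μN = 0.06 × 67.103 = 4.026 N acting down the slope.
Newton's second law for the cart (up-slope positive): T − 99.480 − 4.026 = 12 a. For the hanging mass (downward positive): 10.9 × 10 − T = 10.9 a.
Adding the two equations eliminates T: 5.494 = 22.9 a, so a = 0.2399 m/s².

0.24 m/s²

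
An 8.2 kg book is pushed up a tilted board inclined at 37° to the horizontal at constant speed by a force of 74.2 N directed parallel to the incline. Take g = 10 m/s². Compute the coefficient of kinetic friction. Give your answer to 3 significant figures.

At constant speed ΣF = 0 along the incline. The applied 74.2 N acts up the slope; the weight component mg sin 37° = 49.349 N and kinetic friction μN both act down the slope.
So 74.2 = 49.349 + μ × 65.488, giving μ = (74.2 − 49.349) / 65.488 = 0.3795.

0.379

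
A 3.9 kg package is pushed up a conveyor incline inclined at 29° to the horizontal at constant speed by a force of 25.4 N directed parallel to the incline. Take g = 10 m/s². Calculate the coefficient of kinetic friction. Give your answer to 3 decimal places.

0.190

At constant speed ΣF = 0 along the incline. The applied 25.4 N acts up the slope; the weight component mg sin 29° = 18.908 N and kinetic friction μN both act down the slope.
So 25.4 = 18.908 + μ × 34.110, giving μ = (25.4 − 18.908) / 34.110 = 0.1903.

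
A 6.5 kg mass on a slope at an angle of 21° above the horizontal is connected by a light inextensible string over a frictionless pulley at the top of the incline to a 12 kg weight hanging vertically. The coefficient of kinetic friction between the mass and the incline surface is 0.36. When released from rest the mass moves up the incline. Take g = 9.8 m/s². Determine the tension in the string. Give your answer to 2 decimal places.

70.01 N

For the mass on the incline: the weight component along the slope is m₁g sin 21° = 6.5 × 9.8 × 0.3584 = 22.830 N and the normal force is N = m₁g cos 21° = 59.469 N.
Kinetic friction opposes the mass's motion up the incline: f = μN = 0.36 × 59.469 = 21.409 N acting down the slope.
Newton's second law for the mass (up-slope positive): T − 22.830 − 21.409 = 6.5 a. For the hanging weight (downward positive): 12 × 9.8 − T = 12 a.
Adding the two equations eliminates T: 73.361 = 18.5 a, so a = 3.9655 m/s².
Then from the hanging weight's equation, T = 12 × (9.8 − 3.9655) = 70.014 N.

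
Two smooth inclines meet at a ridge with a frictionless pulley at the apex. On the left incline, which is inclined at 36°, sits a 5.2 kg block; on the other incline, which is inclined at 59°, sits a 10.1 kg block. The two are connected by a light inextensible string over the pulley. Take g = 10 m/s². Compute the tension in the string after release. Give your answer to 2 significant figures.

50 N

Resolve each weight along its own incline: the 5.2 kg mass has component 5.2 × 10 × sin 36° = 30.565 N down its slope, and the 10.1 kg mass has 10.1 × 10 × sin 59° = 86.574 N down its slope.
The 10.1 kg side's 86.574 N exceeds the other side's 30.565 N, so that mass slides down and the 5.2 kg mass slides up. Taking that direction as positive, Newton's second law for the whole system gives 86.574 − 30.565 = (5.2 + 10.1) a, so a = 56.009 / 15.3 = 3.6607 m/s².
For the 5.2 kg mass (up-slope positive): T − 30.565 = 5.2 × 3.6607, so T = 49.601 N.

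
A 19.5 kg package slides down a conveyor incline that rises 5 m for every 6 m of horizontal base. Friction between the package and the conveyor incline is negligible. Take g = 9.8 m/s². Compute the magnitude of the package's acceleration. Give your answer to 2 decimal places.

Resolving the weight along the incline: the component pulling the package down the slope is mg sin 39.81° = 19.5 × 9.8 × 0.6402 = 122.342 N, and the normal force is N = mg cos 39.81° = 19.5 × 9.8 × 0.7682 = 146.803 N.
With no friction the net force along the incline is 122.342 N, so a = g sin 39.81° = 122.342 / 19.5 = 6.2739 m/s².

6.27 m/s²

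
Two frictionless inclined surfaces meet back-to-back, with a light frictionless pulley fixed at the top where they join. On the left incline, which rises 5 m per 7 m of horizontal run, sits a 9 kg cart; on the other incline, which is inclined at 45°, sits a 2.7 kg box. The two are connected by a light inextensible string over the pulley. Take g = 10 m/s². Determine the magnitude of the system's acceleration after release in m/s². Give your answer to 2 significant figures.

Resolve each weight along its own incline: the 9 kg mass has component 9 × 10 × sin 35.54° = 52.311 N down its slope, and the 2.7 kg mass has 2.7 × 10 × sin 45° = 19.092 N down its slope.
The 9 kg side's 52.311 N exceeds the other side's 19.092 N, so that mass slides down and the 2.7 kg mass slides up. Taking that direction as positive, Newton's second law for the whole system gives 52.311 − 19.092 = (9 + 2.7) a, so a = 33.219 / 11.7 = 2.8392 m/s².

2.8 m/s²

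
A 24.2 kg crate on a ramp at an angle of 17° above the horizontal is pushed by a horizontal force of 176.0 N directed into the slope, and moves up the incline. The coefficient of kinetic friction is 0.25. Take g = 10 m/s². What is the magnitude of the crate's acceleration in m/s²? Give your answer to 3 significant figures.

1.11 m/s²

The horizontal push has components F cos 17° = 176.0 × 0.9563 = 168.309 N up the incline and F sin 17° = 176.0 × 0.2924 = 51.462 N pressing into the surface.
The normal force is therefore N = mg cos 17° + F sin 17° = 231.425 + 51.462 = 282.887 N, and kinetic friction down the slope is μN = 0.25 × 282.887 = 70.722 N.
Along the incline: F cos 17° − mg sin 17° − μN = ma, so 168.309 − 70.761 − 70.722 = 24.2 a, giving a = 1.1085 m/s².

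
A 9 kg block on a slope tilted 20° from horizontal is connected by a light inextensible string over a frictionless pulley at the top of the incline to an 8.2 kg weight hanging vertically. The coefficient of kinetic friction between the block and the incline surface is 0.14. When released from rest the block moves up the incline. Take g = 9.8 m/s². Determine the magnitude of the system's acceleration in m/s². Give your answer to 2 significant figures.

2.2 m/s²

For the block on the incline: the weight component along the slope is m₁g sin 20° = 9 × 9.8 × 0.3420 = 30.164 N and the normal force is N = m₁g cos 20° = 82.881 N.
Kinetic friction opposes the block's motion up the incline: f = μN = 0.14 × 82.881 = 11.603 N acting down the slope.
Newton's second law for the block (up-slope positive): T − 30.164 − 11.603 = 9 a. For the hanging weight (downward positive): 8.2 × 9.8 − T = 8.2 a.
Adding the two equations eliminates T: 38.593 = 17.2 a, so a = 2.2438 m/s².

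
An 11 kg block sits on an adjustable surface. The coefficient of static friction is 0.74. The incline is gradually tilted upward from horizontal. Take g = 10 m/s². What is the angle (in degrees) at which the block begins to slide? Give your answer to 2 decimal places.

At the threshold of sliding, static friction is at its maximum μ_s N and exactly balances the weight component along the incline: mg sin θ = μ_s mg cos θ.
Hence tan θ = μ_s = 0.74, so θ = arctan(0.74) = 36.5014°.

36.50°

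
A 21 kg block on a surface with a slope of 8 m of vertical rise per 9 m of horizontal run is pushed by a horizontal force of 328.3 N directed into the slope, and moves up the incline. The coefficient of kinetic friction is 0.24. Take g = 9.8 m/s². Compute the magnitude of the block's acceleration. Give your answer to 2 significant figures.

0.92 m/s²

The horizontal push has components F cos 41.63° = 328.3 × 0.7474 = 245.371 N up the incline and F sin 41.63° = 328.3 × 0.6644 = 218.123 N pressing into the surface.
The normal force is therefore N = mg cos 41.63° + F sin 41.63° = 153.815 + 218.123 = 371.938 N, and kinetic friction down the slope is μN = 0.24 × 371.938 = 89.265 N.
Along the incline: F cos 41.63° − mg sin 41.63° − μN = ma, so 245.371 − 136.734 − 89.265 = 21 a, giving a = 0.9225 m/s².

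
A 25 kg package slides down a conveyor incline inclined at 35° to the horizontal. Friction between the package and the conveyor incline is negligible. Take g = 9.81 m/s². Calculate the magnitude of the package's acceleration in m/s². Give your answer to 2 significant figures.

5.6 m/s²

Resolving the weight along the incline: the component pulling the package down the slope is mg sin 35° = 25 × 9.81 × 0.5736 = 140.675 N, and the normal force is N = mg cos 35° = 25 × 9.81 × 0.8192 = 200.909 N.
With no friction the net force along the incline is 140.675 N, so a = g sin 35° = 140.675 / 25 = 5.6270 m/s².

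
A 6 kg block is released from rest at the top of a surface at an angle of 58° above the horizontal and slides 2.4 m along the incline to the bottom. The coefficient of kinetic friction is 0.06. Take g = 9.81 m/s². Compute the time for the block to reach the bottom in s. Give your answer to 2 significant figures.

The weight component along the incline is mg sin 58° = 49.916 N and the normal force is N = mg cos 58° = 31.191 N.
Friction up the slope is f = μN = 0.06 × 31.191 = 1.871 N, so the net downslope force is 49.916 − 1.871 = 48.045 N and a = 48.045 / 6 = 8.0075 m/s².
Starting from rest, L = ½at², so t = √(2L/a) = √(2 × 2.4 / 8.0075) = 0.7742 s.

0.77 s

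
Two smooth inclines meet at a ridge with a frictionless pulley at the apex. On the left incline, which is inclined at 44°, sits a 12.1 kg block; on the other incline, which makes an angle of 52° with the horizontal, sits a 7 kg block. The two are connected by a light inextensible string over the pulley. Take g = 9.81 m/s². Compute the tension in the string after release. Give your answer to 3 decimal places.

Resolve each weight along its own incline: the 12.1 kg mass has component 12.1 × 9.81 × sin 44° = 82.457 N down its slope, and the 7 kg mass has 7 × 9.81 × sin 52° = 54.113 N down its slope.
The 12.1 kg side's 82.457 N exceeds the other side's 54.113 N, so that mass slides down and the 7 kg mass slides up. Taking that direction as positive, Newton's second law for the whole system gives 82.457 − 54.113 = (12.1 + 7) a, so a = 28.344 / 19.1 = 1.4840 m/s².
For the 7 kg mass (up-slope positive): T − 54.113 = 7 × 1.4840, so T = 64.501 N.

64.501 N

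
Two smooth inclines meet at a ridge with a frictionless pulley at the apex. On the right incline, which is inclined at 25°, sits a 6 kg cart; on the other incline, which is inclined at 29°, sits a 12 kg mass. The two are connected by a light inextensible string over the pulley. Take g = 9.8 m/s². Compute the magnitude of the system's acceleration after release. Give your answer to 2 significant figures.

1.8 m/s²

Resolve each weight along its own incline: the 6 kg mass has component 6 × 9.8 × sin 25° = 24.850 N down its slope, and the 12 kg mass has 12 × 9.8 × sin 29° = 57.014 N down its slope.
The 12 kg side's 57.014 N exceeds the other side's 24.850 N, so that mass slides down and the 6 kg mass slides up. Taking that direction as positive, Newton's second law for the whole system gives 57.014 − 24.850 = (6 + 12) a, so a = 32.164 / 18 = 1.7869 m/s².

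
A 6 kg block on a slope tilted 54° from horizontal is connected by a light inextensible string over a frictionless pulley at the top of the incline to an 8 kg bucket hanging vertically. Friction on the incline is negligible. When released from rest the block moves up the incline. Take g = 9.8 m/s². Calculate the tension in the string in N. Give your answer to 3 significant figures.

60.8 N

For the block on the incline: the weight component along the slope is m₁g sin 54° = 6 × 9.8 × 0.8090 = 47.569 N and the normal force is N = m₁g cos 54° = 34.562 N.
Newton's second law for the block (up-slope positive): T − 47.569 = 6 a. For the hanging bucket (downward positive): 8 × 9.8 − T = 8 a.
Adding the two equations eliminates T: 30.831 = 14 a, so a = 2.2022 m/s².
Then from the hanging bucket's equation, T = 8 × (9.8 − 2.2022) = 60.782 N.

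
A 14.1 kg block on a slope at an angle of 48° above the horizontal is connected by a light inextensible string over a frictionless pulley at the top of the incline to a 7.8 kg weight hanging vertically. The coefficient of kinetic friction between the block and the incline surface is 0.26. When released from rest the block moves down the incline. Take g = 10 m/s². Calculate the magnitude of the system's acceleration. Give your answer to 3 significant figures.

For the block on the incline: the weight component along the slope is m₁g sin 48° = 14.1 × 10 × 0.7431 = 104.777 N and the normal force is N = m₁g cos 48° = 94.347 N.
Kinetic friction opposes the block's motion down the incline: f = μN = 0.26 × 94.347 = 24.530 N acting up the slope.
Newton's second law for the block (down-slope positive): 104.777 − 24.530 − T = 14.1 a. For the hanging weight (upward positive): T − 7.8 × 10 = 7.8 a.
Adding the two equations eliminates T: 2.247 = 21.9 a, so a = 0.1026 m/s².

0.103 m/s²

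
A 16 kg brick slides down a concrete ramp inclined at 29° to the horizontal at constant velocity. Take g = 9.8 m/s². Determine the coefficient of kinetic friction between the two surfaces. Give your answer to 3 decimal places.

At constant velocity the net force along the incline is zero: mg sin 29° = μ mg cos 29°.
So μ = tan 29° = 0.4848 / 0.8746 = 0.5543.

0.554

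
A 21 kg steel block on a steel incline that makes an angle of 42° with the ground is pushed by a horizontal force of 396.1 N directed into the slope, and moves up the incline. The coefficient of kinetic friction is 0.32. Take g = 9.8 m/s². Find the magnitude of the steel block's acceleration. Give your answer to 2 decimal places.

1.09 m/s²

The horizontal push has components F cos 42° = 396.1 × 0.7431 = 294.342 N up the incline and F sin 42° = 396.1 × 0.6691 = 265.031 N pressing into the surface.
The normal force is therefore N = mg cos 42° + F sin 42° = 152.930 + 265.031 = 417.961 N, and kinetic friction down the slope is μN = 0.32 × 417.961 = 133.748 N.
Along the incline: F cos 42° − mg sin 42° − μN = ma, so 294.342 − 137.701 − 133.748 = 21 a, giving a = 1.0901 m/s².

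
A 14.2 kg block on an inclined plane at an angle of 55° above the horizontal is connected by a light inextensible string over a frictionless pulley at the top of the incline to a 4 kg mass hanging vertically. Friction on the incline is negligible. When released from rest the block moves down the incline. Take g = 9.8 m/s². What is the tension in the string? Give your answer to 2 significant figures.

56 N

For the block on the incline: the weight component along the slope is m₁g sin 55° = 14.2 × 9.8 × 0.8192 = 114.000 N and the normal force is N = m₁g cos 55° = 79.819 N.
Newton's second law for the block (down-slope positive): 114.000 − T = 14.2 a. For the hanging mass (upward positive): T − 4 × 9.8 = 4 a.
Adding the two equations eliminates T: 74.800 = 18.2 a, so a = 4.1099 m/s².
Then from the hanging mass's equation, T = 4 × (9.8 + 4.1099) = 55.640 N.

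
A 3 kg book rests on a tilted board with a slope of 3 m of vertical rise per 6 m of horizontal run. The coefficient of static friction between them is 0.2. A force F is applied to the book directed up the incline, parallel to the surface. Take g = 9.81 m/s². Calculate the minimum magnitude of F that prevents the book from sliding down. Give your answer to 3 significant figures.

The normal force is N = mg cos 26.57° = 26.323 N. With F at its minimum the book is on the verge of sliding down, so static friction is at its maximum μ_s N = 0.2 × 26.323 = 5.265 N and acts up the slope.
Equilibrium along the incline: F + μ_s N = mg sin 26.57°, so F = 13.161 − 5.265 = 7.896 N.

7.90 N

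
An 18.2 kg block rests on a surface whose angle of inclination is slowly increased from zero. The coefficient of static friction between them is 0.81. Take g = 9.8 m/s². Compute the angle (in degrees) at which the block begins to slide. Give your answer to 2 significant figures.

At the threshold of sliding, static friction is at its maximum μ_s N and exactly balances the weight component along the incline: mg sin θ = μ_s mg cos θ.
Hence tan θ = μ_s = 0.81, so θ = arctan(0.81) = 39.0075°.

39°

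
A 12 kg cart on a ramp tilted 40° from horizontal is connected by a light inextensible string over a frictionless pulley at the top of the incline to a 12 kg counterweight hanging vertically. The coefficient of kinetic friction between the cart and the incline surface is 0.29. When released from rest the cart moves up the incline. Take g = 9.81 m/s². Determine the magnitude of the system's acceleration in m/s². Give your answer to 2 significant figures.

For the cart on the incline: the weight component along the slope is m₁g sin 40° = 12 × 9.81 × 0.6428 = 75.670 N and the normal force is N = m₁g cos 40° = 90.179 N.
Kinetic friction opposes the cart's motion up the incline: f = μN = 0.29 × 90.179 = 26.152 N acting down the slope.
Newton's second law for the cart (up-slope positive): T − 75.670 − 26.152 = 12 a. For the hanging counterweight (downward positive): 12 × 9.81 − T = 12 a.
Adding the two equations eliminates T: 15.898 = 24 a, so a = 0.6624 m/s².

0.66 m/s²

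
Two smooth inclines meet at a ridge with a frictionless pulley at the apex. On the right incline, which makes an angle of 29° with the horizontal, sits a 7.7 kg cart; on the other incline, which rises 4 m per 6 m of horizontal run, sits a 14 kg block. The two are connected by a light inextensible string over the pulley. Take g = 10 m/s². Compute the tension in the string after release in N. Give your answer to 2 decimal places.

Resolve each weight along its own incline: the 7.7 kg mass has component 7.7 × 10 × sin 29° = 37.330 N down its slope, and the 14 kg mass has 14 × 10 × sin 33.69° = 77.658 N down its slope.
The 14 kg side's 77.658 N exceeds the other side's 37.330 N, so that mass slides down and the 7.7 kg mass slides up. Taking that direction as positive, Newton's second law for the whole system gives 77.658 − 37.330 = (7.7 + 14) a, so a = 40.328 / 21.7 = 1.8584 m/s².
For the 7.7 kg mass (up-slope positive): T − 37.330 = 7.7 × 1.8584, so T = 51.640 N.

51.64 N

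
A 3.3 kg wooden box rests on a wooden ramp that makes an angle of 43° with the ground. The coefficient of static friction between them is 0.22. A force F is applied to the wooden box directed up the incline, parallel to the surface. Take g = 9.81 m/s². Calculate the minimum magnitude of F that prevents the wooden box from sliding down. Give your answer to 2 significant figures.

The normal force is N = mg cos 43° = 23.676 N. With F at its minimum the wooden box is on the verge of sliding down, so static friction is at its maximum μ_s N = 0.22 × 23.676 = 5.209 N and acts up the slope.
Equilibrium along the incline: F + μ_s N = mg sin 43°, so F = 22.078 − 5.209 = 16.869 N.

17 N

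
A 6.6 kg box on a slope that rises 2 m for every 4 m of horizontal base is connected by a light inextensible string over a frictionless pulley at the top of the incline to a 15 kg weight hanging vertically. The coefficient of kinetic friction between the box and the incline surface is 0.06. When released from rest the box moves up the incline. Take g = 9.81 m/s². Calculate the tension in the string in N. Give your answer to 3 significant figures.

For the box on the incline: the weight component along the slope is m₁g sin 26.57° = 6.6 × 9.81 × 0.4472 = 28.954 N and the normal force is N = m₁g cos 26.57° = 57.911 N.
Kinetic friction opposes the box's motion up the incline: f = μN = 0.06 × 57.911 = 3.475 N acting down the slope.
Newton's second law for the box (up-slope positive): T − 28.954 − 3.475 = 6.6 a. For the hanging weight (downward positive): 15 × 9.81 − T = 15 a.
Adding the two equations eliminates T: 114.721 = 21.6 a, so a = 5.3112 m/s².
Then from the hanging weight's equation, T = 15 × (9.81 − 5.3112) = 67.482 N.

67.5 N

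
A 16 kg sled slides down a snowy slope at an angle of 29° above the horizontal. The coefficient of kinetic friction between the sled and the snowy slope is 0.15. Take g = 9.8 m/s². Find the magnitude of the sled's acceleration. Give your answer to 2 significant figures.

Resolving the weight along the incline: the component pulling the sled down the slope is mg sin 29° = 16 × 9.8 × 0.4848 = 76.017 N, and the normal force is N = mg cos 29° = 16 × 9.8 × 0.8746 = 137.137 N.
Kinetic friction acts up the slope with magnitude f = μN = 0.15 × 137.137 = 20.571 N.
Net force along the incline is 76.017 − 20.571 = 55.446 N, so a = 55.446 / 16 = 3.4654 m/s².

3.5 m/s²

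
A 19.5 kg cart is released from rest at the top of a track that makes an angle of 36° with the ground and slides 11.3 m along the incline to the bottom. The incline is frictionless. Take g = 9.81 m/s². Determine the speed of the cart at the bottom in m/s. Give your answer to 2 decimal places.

The weight component along the incline is mg sin 36° = 112.440 N and the normal force is N = mg cos 36° = 154.761 N.
With no friction, a = g sin 36° = 5.7662 m/s².
Starting from rest over a distance of 11.3 m, v² = 2aL = 2 × 5.7662 × 11.3 = 130.3161, so v = 11.4156 m/s.

11.42 m/s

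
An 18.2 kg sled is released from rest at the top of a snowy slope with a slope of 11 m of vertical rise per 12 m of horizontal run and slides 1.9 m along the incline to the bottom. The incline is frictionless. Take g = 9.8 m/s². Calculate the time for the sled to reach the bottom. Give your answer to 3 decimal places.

0.758 s

The weight component along the incline is mg sin 42.51° = 120.522 N and the normal force is N = mg cos 42.51° = 131.479 N.
With no friction, a = g sin 42.51° = 6.6221 m/s².
Starting from rest, L = ½at², so t = √(2L/a) = √(2 × 1.9 / 6.6221) = 0.7575 s.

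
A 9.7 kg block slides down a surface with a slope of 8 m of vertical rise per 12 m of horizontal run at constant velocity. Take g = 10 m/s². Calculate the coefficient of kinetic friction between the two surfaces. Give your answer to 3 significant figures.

0.667

At constant velocity the net force along the incline is zero: mg sin 33.69° = μ mg cos 33.69°.
So μ = tan 33.69° = 0.5547 / 0.8321 = 0.6666.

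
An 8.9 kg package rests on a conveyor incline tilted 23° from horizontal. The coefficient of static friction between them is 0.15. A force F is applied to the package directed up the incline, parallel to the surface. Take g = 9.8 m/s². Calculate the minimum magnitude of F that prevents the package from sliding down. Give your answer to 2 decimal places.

The normal force is N = mg cos 23° = 80.286 N. With F at its minimum the package is on the verge of sliding down, so static friction is at its maximum μ_s N = 0.15 × 80.286 = 12.043 N and acts up the slope.
Equilibrium along the incline: F + μ_s N = mg sin 23°, so F = 34.080 − 12.043 = 22.037 N.

22.04 N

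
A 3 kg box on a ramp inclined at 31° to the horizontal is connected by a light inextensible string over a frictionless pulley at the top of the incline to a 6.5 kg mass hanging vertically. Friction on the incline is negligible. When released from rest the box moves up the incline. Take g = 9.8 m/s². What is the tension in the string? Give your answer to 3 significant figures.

For the box on the incline: the weight component along the slope is m₁g sin 31° = 3 × 9.8 × 0.5150 = 15.141 N and the normal force is N = m₁g cos 31° = 25.201 N.
Newton's second law for the box (up-slope positive): T − 15.141 = 3 a. For the hanging mass (downward positive): 6.5 × 9.8 − T = 6.5 a.
Adding the two equations eliminates T: 48.559 = 9.5 a, so a = 5.1115 m/s².
Then from the hanging mass's equation, T = 6.5 × (9.8 − 5.1115) = 30.475 N.

30.5 N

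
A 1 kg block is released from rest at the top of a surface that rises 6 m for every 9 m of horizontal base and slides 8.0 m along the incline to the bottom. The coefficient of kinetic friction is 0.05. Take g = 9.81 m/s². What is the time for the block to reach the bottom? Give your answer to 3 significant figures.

1.78 s

The weight component along the incline is mg sin 33.69° = 5.442 N and the normal force is N = mg cos 33.69° = 8.162 N.
Friction up the slope is f = μN = 0.05 × 8.162 = 0.408 N, so the net downslope force is 5.442 − 0.408 = 5.034 N and a = 5.034 / 1 = 5.0340 m/s².
Starting from rest, L = ½at², so t = √(2L/a) = √(2 × 8.0 / 5.0340) = 1.7828 s.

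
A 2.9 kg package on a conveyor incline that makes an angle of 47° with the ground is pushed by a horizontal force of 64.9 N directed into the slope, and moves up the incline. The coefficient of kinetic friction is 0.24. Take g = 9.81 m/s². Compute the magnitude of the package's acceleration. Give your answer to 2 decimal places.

2.55 m/s²

The horizontal push has components F cos 47° = 64.9 × 0.6820 = 44.262 N up the incline and F sin 47° = 64.9 × 0.7314 = 47.468 N pressing into the surface.
The normal force is therefore N = mg cos 47° + F sin 47° = 19.402 + 47.468 = 66.870 N, and kinetic friction down the slope is μN = 0.24 × 66.870 = 16.049 N.
Along the incline: F cos 47° − mg sin 47° − μN = ma, so 44.262 − 20.808 − 16.049 = 2.9 a, giving a = 2.5534 m/s².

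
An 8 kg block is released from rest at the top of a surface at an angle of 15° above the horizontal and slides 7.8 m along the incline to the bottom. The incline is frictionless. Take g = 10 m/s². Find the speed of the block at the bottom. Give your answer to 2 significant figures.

The weight component along the incline is mg sin 15° = 20.706 N and the normal force is N = mg cos 15° = 77.274 N.
With no friction, a = g sin 15° = 2.5882 m/s².
Starting from rest over a distance of 7.8 m, v² = 2aL = 2 × 2.5882 × 7.8 = 40.3759, so v = 6.3542 m/s.

6.4 m/s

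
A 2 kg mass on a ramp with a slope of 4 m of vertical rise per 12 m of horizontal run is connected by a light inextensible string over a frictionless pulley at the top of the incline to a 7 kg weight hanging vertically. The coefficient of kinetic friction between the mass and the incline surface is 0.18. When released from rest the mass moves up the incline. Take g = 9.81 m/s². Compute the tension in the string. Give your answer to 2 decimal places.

22.69 N

For the mass on the incline: the weight component along the slope is m₁g sin 18.43° = 2 × 9.81 × 0.3162 = 6.204 N and the normal force is N = m₁g cos 18.43° = 18.613 N.
Kinetic friction opposes the mass's motion up the incline: f = μN = 0.18 × 18.613 = 3.350 N acting down the slope.
Newton's second law for the mass (up-slope positive): T − 6.204 − 3.350 = 2 a. For the hanging weight (downward positive): 7 × 9.81 − T = 7 a.
Adding the two equations eliminates T: 59.116 = 9 a, so a = 6.5684 m/s².
Then from the hanging weight's equation, T = 7 × (9.81 − 6.5684) = 22.691 N.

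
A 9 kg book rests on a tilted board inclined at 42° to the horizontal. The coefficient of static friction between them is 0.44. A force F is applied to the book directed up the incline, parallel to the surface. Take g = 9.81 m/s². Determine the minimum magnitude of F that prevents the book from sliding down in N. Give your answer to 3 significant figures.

The normal force is N = mg cos 42° = 65.612 N. With F at its minimum the book is on the verge of sliding down, so static friction is at its maximum μ_s N = 0.44 × 65.612 = 28.869 N and acts up the slope.
Equilibrium along the incline: F + μ_s N = mg sin 42°, so F = 59.078 − 28.869 = 30.209 N.

30.2 N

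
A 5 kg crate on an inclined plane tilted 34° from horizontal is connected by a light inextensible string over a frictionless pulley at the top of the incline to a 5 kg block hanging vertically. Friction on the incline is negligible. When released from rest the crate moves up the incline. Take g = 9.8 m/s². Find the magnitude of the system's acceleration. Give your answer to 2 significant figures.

For the crate on the incline: the weight component along the slope is m₁g sin 34° = 5 × 9.8 × 0.5592 = 27.401 N and the normal force is N = m₁g cos 34° = 40.623 N.
Newton's second law for the crate (up-slope positive): T − 27.401 = 5 a. For the hanging block (downward positive): 5 × 9.8 − T = 5 a.
Adding the two equations eliminates T: 21.599 = 10 a, so a = 2.1599 m/s².

2.2 m/s²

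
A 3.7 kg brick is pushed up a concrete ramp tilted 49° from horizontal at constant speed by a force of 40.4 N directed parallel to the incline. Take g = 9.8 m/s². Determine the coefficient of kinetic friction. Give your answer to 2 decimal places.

0.55

At constant speed ΣF = 0 along the incline. The applied 40.4 N acts up the slope; the weight component mg sin 49° = 27.366 N and kinetic friction μN both act down the slope.
So 40.4 = 27.366 + μ × 23.789, giving μ = (40.4 − 27.366) / 23.789 = 0.5479.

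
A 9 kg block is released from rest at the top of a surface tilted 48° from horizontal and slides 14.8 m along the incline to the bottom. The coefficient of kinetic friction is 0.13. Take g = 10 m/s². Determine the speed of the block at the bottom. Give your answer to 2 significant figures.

14 m/s

The weight component along the incline is mg sin 48° = 66.883 N and the normal force is N = mg cos 48° = 60.222 N.
Friction up the slope is f = μN = 0.13 × 60.222 = 7.829 N, so the net downslope force is 66.883 − 7.829 = 59.054 N and a = 59.054 / 9 = 6.5616 m/s².
Starting from rest over a distance of 14.8 m, v² = 2aL = 2 × 6.5616 × 14.8 = 194.2234, so v = 13.9364 m/s.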